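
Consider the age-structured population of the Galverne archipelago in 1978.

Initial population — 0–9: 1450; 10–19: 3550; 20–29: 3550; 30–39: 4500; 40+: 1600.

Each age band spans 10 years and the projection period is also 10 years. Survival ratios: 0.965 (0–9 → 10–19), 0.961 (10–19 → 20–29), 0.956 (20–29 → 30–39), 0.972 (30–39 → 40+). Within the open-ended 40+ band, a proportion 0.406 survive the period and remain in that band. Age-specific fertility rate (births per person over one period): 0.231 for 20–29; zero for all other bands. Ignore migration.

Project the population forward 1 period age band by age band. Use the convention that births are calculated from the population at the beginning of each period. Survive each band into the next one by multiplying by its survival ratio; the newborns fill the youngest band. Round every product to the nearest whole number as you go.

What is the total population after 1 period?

Period 1.
Births: 3550 × 0.231 = 820
10–19: 1450 × 0.965 = 1399
20–29: 3550 × 0.961 = 3412
30–39: 3550 × 0.956 = 3394
40+: 4500 × 0.972 + 1600 × 0.406 = 4374 + 650 = 5024
→ [820, 1399, 3412, 3394, 5024]
Total after period 1: 820 + 1399 + 3412 + 3394 + 5024 = 14049

14049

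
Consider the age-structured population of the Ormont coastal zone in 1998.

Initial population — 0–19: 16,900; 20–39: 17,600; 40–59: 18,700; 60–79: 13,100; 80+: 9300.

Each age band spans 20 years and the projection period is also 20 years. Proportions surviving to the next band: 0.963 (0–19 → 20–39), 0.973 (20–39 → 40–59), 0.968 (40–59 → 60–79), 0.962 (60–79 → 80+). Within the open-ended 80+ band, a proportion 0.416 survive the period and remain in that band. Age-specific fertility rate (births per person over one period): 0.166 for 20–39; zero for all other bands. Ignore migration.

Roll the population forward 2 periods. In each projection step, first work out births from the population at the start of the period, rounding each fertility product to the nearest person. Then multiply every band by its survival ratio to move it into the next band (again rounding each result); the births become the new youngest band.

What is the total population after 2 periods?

[period 1]
Births: 17600 × 0.166 = 2922
20–39: 16900 × 0.963 = 16275
40–59: 17600 × 0.973 = 17125
60–79: 18700 × 0.968 = 18102
80+: 13100 × 0.962 + 9300 × 0.416 = 12602 + 3869 = 16471
Giving 2922 / 16275 / 17125 / 18102 / 16471.
[period 2]
Births: 16275 × 0.166 = 2702
20–39: 2922 × 0.963 = 2814
40–59: 16275 × 0.973 = 15836
60–79: 17125 × 0.968 = 16577
80+: 18102 × 0.962 + 16471 × 0.416 = 17414 + 6852 = 24266
Giving 2702 / 2814 / 15836 / 16577 / 24266.
Total after period 2: 2702 + 2814 + 15836 + 16577 + 24266 = 62195

62195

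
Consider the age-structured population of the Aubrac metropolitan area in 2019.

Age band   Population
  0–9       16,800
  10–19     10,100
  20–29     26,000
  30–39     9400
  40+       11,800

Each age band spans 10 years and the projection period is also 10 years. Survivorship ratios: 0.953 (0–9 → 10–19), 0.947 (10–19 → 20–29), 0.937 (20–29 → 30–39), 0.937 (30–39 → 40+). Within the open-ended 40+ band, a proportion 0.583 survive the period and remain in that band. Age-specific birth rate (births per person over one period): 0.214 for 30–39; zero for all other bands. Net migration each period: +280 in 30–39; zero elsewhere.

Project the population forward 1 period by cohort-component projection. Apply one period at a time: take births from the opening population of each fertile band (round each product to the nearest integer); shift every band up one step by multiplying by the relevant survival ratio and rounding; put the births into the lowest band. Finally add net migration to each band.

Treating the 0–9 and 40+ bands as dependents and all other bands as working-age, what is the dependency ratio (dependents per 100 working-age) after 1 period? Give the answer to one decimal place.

35.2

Period 1:
Births: 9400 × 0.214 = 2012
10–19: 16800 × 0.953 = 16010
20–29: 10100 × 0.947 = 9565
30–39: 26000 × 0.937 = 24362
40+: 9400 × 0.937 + 11800 × 0.583 = 8808 + 6879 = 15687
Net migration: 30–39 + 280 → 24642
Giving 2012 / 16010 / 9565 / 24642 / 15687.
Dependents (band 0–9 + band 40+) = 2012 + 15687 = 17699; working-age = 50217; ratio = 17699/50217 × 100 = 35.2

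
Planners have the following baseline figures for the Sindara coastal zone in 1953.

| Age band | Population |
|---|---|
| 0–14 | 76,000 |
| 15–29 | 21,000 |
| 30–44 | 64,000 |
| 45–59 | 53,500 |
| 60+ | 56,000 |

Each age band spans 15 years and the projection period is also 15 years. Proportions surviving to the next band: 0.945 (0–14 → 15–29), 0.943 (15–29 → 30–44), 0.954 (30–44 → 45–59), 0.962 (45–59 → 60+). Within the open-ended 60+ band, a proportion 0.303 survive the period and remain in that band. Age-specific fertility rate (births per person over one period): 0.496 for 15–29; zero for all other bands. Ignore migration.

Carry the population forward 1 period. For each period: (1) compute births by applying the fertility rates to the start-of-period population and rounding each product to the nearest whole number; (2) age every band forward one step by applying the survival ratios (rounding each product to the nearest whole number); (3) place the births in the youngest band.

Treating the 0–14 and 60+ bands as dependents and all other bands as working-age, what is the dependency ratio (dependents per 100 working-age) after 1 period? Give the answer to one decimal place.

51.6

Numbering the groups 1..5 from youngest to oldest:
[period 1]
Births: 21000 × 0.496 = 10416
Group 2: 76000 × 0.945 = 71820
Group 3: 21000 × 0.943 = 19803
Group 4: 64000 × 0.954 = 61056
Group 5: 53500 × 0.962 + 56000 × 0.303 = 51467 + 16968 = 68435
Population now: 0–14=10416, 15–29=71820, 30–44=19803, 45–59=61056, 60+=68435
Dependents (band 0–14 + band 60+) = 10416 + 68435 = 78851; working-age = 152679; ratio = 78851/152679 × 100 = 51.6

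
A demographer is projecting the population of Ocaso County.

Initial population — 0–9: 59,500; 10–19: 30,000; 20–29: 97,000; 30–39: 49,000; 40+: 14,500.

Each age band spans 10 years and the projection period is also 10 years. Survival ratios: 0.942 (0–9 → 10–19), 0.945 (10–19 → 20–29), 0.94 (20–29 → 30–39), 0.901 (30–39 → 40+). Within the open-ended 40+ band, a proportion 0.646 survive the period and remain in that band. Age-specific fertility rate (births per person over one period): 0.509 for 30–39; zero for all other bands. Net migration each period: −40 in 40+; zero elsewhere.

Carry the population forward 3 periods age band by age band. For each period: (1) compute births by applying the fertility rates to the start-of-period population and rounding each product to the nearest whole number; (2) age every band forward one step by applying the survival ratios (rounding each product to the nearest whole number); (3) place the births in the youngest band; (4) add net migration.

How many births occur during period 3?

13564

Let group 1 be 0–9 through group 5 = 40+.
Period 1:
Births: 49000 × 0.509 = 24941
Group 2: 59500 × 0.942 = 56049
Group 3: 30000 × 0.945 = 28350
Group 4: 97000 × 0.94 = 91180
Group 5: 49000 × 0.901 + 14500 × 0.646 = 44149 + 9367 = 53516
Net migration: Group 5 − 40 → 53476
End of period: [24941, 56049, 28350, 91180, 53476]
Period 2:
Births: 91180 × 0.509 = 46411
Group 2: 24941 × 0.942 = 23494
Group 3: 56049 × 0.945 = 52966
Group 4: 28350 × 0.94 = 26649
Group 5: 91180 × 0.901 + 53476 × 0.646 = 82153 + 34545 = 116698
Net migration: Group 5 − 40 → 116658
End of period: [46411, 23494, 52966, 26649, 116658]
Period 3:
Births: 26649 × 0.509 = 13564
Group 2: 46411 × 0.942 = 43719
Group 3: 23494 × 0.945 = 22202
Group 4: 52966 × 0.94 = 49788
Group 5: 26649 × 0.901 + 116658 × 0.646 = 24011 + 75361 = 99372
Net migration: Group 5 − 40 → 99332
End of period: [13564, 43719, 22202, 49788, 99332]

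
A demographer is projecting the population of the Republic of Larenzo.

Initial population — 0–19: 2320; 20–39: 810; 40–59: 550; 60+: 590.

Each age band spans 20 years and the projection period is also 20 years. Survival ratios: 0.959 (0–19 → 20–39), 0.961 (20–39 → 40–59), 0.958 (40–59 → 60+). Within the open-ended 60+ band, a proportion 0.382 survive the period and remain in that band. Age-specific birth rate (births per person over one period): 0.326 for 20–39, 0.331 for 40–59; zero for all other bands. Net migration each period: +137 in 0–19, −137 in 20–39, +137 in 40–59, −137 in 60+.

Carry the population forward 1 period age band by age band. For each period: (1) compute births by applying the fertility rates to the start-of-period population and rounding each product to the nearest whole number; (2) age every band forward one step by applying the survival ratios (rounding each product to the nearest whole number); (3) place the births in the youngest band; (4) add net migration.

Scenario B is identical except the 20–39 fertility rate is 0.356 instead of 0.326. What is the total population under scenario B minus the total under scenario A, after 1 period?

Period 1.
Births: 810 * 0.326 = 264 ; 550 * 0.331 = 182 → total 446
20–39: 2320 * 0.959 = 2225
40–59: 810 * 0.961 = 778
60+: 550 * 0.958 + 590 * 0.382 = 527 + 225 = 752
Net migration: 0–19 + 137 → 583; 20–39 − 137 → 2088; 40–59 + 137 → 915; 60+ − 137 → 615
→ [583, 2088, 915, 615]
Scenario A total after 1 period: 4201
Scenario B projection —
Period 1.
Births: 810 * 0.356 = 288 ; 550 * 0.331 = 182 → total 470
20–39: 2320 * 0.959 = 2225
40–59: 810 * 0.961 = 778
60+: 550 * 0.958 + 590 * 0.382 = 527 + 225 = 752
Net migration: 0–19 + 137 → 607; 20–39 − 137 → 2088; 40–59 + 137 → 915; 60+ − 137 → 615
→ [607, 2088, 915, 615]
Scenario B total after 1 period: 4225
Difference B − A = 4225 − 4201 = 24

24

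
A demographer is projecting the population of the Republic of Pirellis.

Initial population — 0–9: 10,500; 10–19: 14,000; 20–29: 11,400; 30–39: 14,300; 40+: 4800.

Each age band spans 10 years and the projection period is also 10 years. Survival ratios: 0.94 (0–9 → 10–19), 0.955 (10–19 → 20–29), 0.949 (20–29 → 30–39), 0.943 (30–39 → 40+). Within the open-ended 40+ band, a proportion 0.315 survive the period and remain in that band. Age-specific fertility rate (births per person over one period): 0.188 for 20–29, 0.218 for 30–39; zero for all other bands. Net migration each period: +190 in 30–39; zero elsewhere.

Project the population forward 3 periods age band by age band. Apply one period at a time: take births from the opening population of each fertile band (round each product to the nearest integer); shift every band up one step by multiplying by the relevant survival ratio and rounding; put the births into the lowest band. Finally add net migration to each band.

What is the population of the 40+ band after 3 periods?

16902

Let band 1 be 0–9 through band 5 = 40+.
Period 1.
Births: 11400 * 0.188 = 2143, 14300 * 0.218 = 3117 ⇒ total 5260
Band 2: 10500 * 0.94 = 9870
Band 3: 14000 * 0.955 = 13370
Band 4: 11400 * 0.949 = 10819
Band 5: 14300 * 0.943 + 4800 * 0.315 = 13485 + 1512 = 14997
Net migration: Band 4 + 190 → 11009
Giving 5260 / 9870 / 13370 / 11009 / 14997.
Period 2.
Births: 13370 * 0.188 = 2514, 11009 * 0.218 = 2400 ⇒ total 4914
Band 2: 5260 * 0.94 = 4944
Band 3: 9870 * 0.955 = 9426
Band 4: 13370 * 0.949 = 12688
Band 5: 11009 * 0.943 + 14997 * 0.315 = 10381 + 4724 = 15105
Net migration: Band 4 + 190 → 12878
Giving 4914 / 4944 / 9426 / 12878 / 15105.
Period 3.
Births: 9426 * 0.188 = 1772, 12878 * 0.218 = 2807 ⇒ total 4579
Band 2: 4914 * 0.94 = 4619
Band 3: 4944 * 0.955 = 4722
Band 4: 9426 * 0.949 = 8945
Band 5: 12878 * 0.943 + 15105 * 0.315 = 12144 + 4758 = 16902
Net migration: Band 4 + 190 → 9135
Giving 4579 / 4619 / 4722 / 9135 / 16902.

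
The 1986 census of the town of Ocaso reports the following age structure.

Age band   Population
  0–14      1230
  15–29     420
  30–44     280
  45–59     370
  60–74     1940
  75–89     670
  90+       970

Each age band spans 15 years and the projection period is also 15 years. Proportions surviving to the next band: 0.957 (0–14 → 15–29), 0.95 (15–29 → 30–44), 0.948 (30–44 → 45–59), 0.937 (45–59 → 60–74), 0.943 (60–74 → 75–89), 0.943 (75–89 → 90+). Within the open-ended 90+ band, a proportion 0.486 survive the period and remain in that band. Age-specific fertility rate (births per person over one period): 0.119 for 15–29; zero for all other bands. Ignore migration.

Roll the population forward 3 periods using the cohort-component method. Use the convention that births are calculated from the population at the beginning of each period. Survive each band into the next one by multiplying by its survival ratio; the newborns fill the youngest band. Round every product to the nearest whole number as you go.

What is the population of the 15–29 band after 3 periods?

Let group 1 be 0–14 through group 7 = 90+.
After projecting period 1:
Births: 420 * 0.119 = 50
Group 2: 1230 * 0.957 = 1177
Group 3: 420 * 0.95 = 399
Group 4: 280 * 0.948 = 265
Group 5: 370 * 0.937 = 347
Group 6: 1940 * 0.943 = 1829
Group 7: 670 * 0.943 + 970 * 0.486 = 632 + 471 = 1103
End of period: [50, 1177, 399, 265, 347, 1829, 1103]
After projecting period 2:
Births: 1177 * 0.119 = 140
Group 2: 50 * 0.957 = 48
Group 3: 1177 * 0.95 = 1118
Group 4: 399 * 0.948 = 378
Group 5: 265 * 0.937 = 248
Group 6: 347 * 0.943 = 327
Group 7: 1829 * 0.943 + 1103 * 0.486 = 1725 + 536 = 2261
End of period: [140, 48, 1118, 378, 248, 327, 2261]
After projecting period 3:
Births: 48 * 0.119 = 6
Group 2: 140 * 0.957 = 134
Group 3: 48 * 0.95 = 46
Group 4: 1118 * 0.948 = 1060
Group 5: 378 * 0.937 = 354
Group 6: 248 * 0.943 = 234
Group 7: 327 * 0.943 + 2261 * 0.486 = 308 + 1099 = 1407
End of period: [6, 134, 46, 1060, 354, 234, 1407]

134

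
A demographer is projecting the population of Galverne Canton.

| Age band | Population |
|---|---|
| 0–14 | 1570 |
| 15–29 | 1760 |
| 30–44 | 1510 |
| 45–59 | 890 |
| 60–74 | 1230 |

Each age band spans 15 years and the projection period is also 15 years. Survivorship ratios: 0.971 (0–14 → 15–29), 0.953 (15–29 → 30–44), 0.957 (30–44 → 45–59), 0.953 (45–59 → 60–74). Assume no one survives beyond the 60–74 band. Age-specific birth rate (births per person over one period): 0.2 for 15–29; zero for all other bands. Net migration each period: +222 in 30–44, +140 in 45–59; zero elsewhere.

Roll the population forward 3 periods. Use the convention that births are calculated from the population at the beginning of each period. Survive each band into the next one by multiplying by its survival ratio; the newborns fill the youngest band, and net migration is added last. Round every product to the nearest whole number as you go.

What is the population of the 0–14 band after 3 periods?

— Period 1 —
Births: 1760 × 0.2 = 352
15–29: 1570 × 0.971 = 1524
30–44: 1760 × 0.953 = 1677
45–59: 1510 × 0.957 = 1445
60–74: 890 × 0.953 = 848
Net migration: 30–44 + 222 → 1899; 45–59 + 140 → 1585
→ [352, 1524, 1899, 1585, 848]
— Period 2 —
Births: 1524 × 0.2 = 305
15–29: 352 × 0.971 = 342
30–44: 1524 × 0.953 = 1452
45–59: 1899 × 0.957 = 1817
60–74: 1585 × 0.953 = 1511
Net migration: 30–44 + 222 → 1674; 45–59 + 140 → 1957
→ [305, 342, 1674, 1957, 1511]
— Period 3 —
Births: 342 × 0.2 = 68
15–29: 305 × 0.971 = 296
30–44: 342 × 0.953 = 326
45–59: 1674 × 0.957 = 1602
60–74: 1957 × 0.953 = 1865
Net migration: 30–44 + 222 → 548; 45–59 + 140 → 1742
→ [68, 296, 548, 1742, 1865]

68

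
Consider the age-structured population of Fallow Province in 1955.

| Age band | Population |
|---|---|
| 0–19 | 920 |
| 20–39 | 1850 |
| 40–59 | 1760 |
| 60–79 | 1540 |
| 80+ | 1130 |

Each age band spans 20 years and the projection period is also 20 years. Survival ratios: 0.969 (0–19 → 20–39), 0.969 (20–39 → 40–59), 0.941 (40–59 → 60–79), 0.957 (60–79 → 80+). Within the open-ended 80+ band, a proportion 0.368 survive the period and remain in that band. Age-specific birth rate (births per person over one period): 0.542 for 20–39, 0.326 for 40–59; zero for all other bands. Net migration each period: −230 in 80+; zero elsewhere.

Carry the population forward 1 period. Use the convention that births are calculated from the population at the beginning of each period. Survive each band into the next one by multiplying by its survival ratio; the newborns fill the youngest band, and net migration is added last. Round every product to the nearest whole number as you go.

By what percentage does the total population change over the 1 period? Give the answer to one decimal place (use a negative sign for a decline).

(Groups numbered youngest = 1 to oldest = 5.)
After projecting period 1:
Births: 1850 × 0.542 = 1003, 1760 × 0.326 = 574 ⇒ total 1577
Group 2: 920 × 0.969 = 891
Group 3: 1850 × 0.969 = 1793
Group 4: 1760 × 0.941 = 1656
Group 5: 1540 × 0.957 + 1130 × 0.368 = 1474 + 416 = 1890
Net migration: Group 5 − 230 → 1660
Population now: 0–19=1577, 20–39=891, 40–59=1793, 60–79=1656, 80+=1660
Total: 7200 → 7577; change = 377; percentage change = 5.2%

5.2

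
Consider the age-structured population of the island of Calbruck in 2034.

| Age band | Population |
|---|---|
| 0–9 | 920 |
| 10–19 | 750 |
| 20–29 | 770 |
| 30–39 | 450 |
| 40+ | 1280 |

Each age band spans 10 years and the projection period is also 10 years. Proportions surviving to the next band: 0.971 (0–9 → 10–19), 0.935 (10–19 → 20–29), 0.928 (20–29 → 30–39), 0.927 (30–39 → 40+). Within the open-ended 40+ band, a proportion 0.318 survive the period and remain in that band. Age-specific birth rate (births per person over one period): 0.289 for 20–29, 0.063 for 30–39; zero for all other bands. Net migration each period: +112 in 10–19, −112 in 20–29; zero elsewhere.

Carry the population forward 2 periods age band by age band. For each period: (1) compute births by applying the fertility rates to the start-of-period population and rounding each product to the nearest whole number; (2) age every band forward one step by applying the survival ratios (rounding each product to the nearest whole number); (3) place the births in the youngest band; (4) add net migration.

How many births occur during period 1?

(Bands numbered youngest = 1 to oldest = 5.)
Period 1.
Births: 770 * 0.289 = 223, 450 * 0.063 = 28 → 251
Band 2: 920 * 0.971 = 893
Band 3: 750 * 0.935 = 701
Band 4: 770 * 0.928 = 715
Band 5: 450 * 0.927 + 1280 * 0.318 = 417 + 407 = 824
Net migration: Band 2 + 112 → 1005; Band 3 − 112 → 589
Giving 251 / 1005 / 589 / 715 / 824.

251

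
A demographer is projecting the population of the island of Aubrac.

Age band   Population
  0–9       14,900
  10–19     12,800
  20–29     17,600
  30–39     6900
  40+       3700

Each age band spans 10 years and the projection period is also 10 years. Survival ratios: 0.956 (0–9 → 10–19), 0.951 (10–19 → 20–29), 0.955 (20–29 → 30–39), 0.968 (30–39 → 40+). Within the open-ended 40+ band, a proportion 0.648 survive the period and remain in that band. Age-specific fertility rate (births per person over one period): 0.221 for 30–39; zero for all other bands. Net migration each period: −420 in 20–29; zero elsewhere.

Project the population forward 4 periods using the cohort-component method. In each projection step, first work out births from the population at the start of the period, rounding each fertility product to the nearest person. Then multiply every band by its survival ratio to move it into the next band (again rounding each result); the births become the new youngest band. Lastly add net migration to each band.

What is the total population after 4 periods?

37499

— Period 1 —
Births: 6900 * 0.221 = 1525
10–19: 14900 * 0.956 = 14244
20–29: 12800 * 0.951 = 12173
30–39: 17600 * 0.955 = 16808
40+: 6900 * 0.968 + 3700 * 0.648 = 6679 + 2398 = 9077
Net migration: 20–29 − 420 → 11753
End of period: [1525, 14244, 11753, 16808, 9077]
— Period 2 —
Births: 16808 * 0.221 = 3715
10–19: 1525 * 0.956 = 1458
20–29: 14244 * 0.951 = 13546
30–39: 11753 * 0.955 = 11224
40+: 16808 * 0.968 + 9077 * 0.648 = 16270 + 5882 = 22152
Net migration: 20–29 − 420 → 13126
End of period: [3715, 1458, 13126, 11224, 22152]
— Period 3 —
Births: 11224 * 0.221 = 2481
10–19: 3715 * 0.956 = 3552
20–29: 1458 * 0.951 = 1387
30–39: 13126 * 0.955 = 12535
40+: 11224 * 0.968 + 22152 * 0.648 = 10865 + 14354 = 25219
Net migration: 20–29 − 420 → 967
End of period: [2481, 3552, 967, 12535, 25219]
— Period 4 —
Births: 12535 * 0.221 = 2770
10–19: 2481 * 0.956 = 2372
20–29: 3552 * 0.951 = 3378
30–39: 967 * 0.955 = 923
40+: 12535 * 0.968 + 25219 * 0.648 = 12134 + 16342 = 28476
Net migration: 20–29 − 420 → 2958
End of period: [2770, 2372, 2958, 923, 28476]
Total after period 4: 2770 + 2372 + 2958 + 923 + 28476 = 37499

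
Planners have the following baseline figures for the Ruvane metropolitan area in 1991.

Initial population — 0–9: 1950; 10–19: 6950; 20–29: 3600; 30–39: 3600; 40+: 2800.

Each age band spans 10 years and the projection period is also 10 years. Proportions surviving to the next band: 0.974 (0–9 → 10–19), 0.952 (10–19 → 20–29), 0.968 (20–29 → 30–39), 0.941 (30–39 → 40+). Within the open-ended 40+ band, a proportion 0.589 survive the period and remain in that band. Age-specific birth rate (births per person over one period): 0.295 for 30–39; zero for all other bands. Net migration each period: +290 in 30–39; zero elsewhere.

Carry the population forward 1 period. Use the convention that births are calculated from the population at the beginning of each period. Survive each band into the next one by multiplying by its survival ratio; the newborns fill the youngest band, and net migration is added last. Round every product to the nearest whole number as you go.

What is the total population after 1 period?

18389

— Period 1 —
Births: 3600 * 0.295 = 1062
10–19: 1950 * 0.974 = 1899
20–29: 6950 * 0.952 = 6616
30–39: 3600 * 0.968 = 3485
40+: 3600 * 0.941 + 2800 * 0.589 = 3388 + 1649 = 5037
Net migration: 30–39 + 290 → 3775
Population now: 0–9=1062, 10–19=1899, 20–29=6616, 30–39=3775, 40+=5037
Total after period 1: 1062 + 1899 + 6616 + 3775 + 5037 = 18389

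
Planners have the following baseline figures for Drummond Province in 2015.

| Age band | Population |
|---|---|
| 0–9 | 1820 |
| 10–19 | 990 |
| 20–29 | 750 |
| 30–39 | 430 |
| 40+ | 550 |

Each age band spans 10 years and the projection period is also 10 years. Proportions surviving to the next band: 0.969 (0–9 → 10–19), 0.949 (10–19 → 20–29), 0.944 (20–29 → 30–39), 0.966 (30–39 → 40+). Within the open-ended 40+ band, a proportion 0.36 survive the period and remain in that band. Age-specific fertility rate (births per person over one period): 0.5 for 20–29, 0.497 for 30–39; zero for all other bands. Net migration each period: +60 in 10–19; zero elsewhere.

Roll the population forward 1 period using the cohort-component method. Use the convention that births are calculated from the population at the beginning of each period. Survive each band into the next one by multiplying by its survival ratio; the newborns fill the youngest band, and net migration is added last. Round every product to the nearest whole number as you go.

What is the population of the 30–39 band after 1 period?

708

(Bands numbered youngest = 1 to oldest = 5.)
— Period 1 —
Births: 750 × 0.5 = 375, 430 × 0.497 = 214 → total 589
Band 2: 1820 × 0.969 = 1764
Band 3: 990 × 0.949 = 940
Band 4: 750 × 0.944 = 708
Band 5: 430 × 0.966 + 550 × 0.36 = 415 + 198 = 613
Net migration: Band 2 + 60 → 1824
→ [589, 1824, 940, 708, 613]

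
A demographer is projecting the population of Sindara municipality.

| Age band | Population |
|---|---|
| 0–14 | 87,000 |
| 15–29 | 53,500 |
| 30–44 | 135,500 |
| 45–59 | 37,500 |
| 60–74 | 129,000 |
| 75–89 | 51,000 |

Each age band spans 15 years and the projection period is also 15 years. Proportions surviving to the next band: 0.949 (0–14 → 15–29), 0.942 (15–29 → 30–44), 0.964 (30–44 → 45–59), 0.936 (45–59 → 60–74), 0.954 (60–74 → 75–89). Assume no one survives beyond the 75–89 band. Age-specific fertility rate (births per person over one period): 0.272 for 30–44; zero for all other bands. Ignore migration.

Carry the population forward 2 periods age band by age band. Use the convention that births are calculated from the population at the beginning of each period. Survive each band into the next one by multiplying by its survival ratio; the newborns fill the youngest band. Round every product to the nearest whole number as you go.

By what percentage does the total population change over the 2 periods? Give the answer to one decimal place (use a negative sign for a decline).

After projecting period 1:
Births: 135500 × 0.272 = 36856
15–29: 87000 × 0.949 = 82563
30–44: 53500 × 0.942 = 50397
45–59: 135500 × 0.964 = 130622
60–74: 37500 × 0.936 = 35100
75–89: 129000 × 0.954 = 123066
Giving 36856 / 82563 / 50397 / 130622 / 35100 / 123066.
After projecting period 2:
Births: 50397 × 0.272 = 13708
15–29: 36856 × 0.949 = 34976
30–44: 82563 × 0.942 = 77774
45–59: 50397 × 0.964 = 48583
60–74: 130622 × 0.936 = 122262
75–89: 35100 × 0.954 = 33485
Giving 13708 / 34976 / 77774 / 48583 / 122262 / 33485.
Total: 493500 → 330788; change = -162712; percentage change = -33.0%

-33.0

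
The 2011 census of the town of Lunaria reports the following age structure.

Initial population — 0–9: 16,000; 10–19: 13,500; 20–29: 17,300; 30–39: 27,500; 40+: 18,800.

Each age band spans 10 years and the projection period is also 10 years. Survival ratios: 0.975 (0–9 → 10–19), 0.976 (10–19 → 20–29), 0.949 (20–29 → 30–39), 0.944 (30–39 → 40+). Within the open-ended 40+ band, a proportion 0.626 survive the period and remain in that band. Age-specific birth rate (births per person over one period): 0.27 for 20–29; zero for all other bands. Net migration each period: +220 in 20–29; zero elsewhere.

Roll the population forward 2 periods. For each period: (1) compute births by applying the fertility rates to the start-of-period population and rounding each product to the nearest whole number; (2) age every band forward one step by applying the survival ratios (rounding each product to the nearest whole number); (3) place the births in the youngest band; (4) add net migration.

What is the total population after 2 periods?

Let band 1 be 0–9 through band 5 = 40+.
— Period 1 —
Births: 17300 * 0.27 = 4671
Band 2: 16000 * 0.975 = 15600
Band 3: 13500 * 0.976 = 13176
Band 4: 17300 * 0.949 = 16418
Band 5: 27500 * 0.944 + 18800 * 0.626 = 25960 + 11769 = 37729
Net migration: Band 3 + 220 → 13396
End of period: [4671, 15600, 13396, 16418, 37729]
— Period 2 —
Births: 13396 * 0.27 = 3617
Band 2: 4671 * 0.975 = 4554
Band 3: 15600 * 0.976 = 15226
Band 4: 13396 * 0.949 = 12713
Band 5: 16418 * 0.944 + 37729 * 0.626 = 15499 + 23618 = 39117
Net migration: Band 3 + 220 → 15446
End of period: [3617, 4554, 15446, 12713, 39117]
Total after period 2: 3617 + 4554 + 15446 + 12713 + 39117 = 75447

75447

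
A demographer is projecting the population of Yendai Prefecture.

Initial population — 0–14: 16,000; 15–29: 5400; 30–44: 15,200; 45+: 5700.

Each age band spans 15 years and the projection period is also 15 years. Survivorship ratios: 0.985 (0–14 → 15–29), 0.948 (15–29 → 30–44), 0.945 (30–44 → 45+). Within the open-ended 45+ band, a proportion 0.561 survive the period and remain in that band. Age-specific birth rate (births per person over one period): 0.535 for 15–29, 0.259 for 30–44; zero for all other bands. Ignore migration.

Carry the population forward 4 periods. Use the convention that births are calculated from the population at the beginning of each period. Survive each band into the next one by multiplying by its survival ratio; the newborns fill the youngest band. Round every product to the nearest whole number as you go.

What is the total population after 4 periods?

— Period 1 —
Births: 5400 × 0.535 = 2889, 15200 × 0.259 = 3937 → total 6826
15–29: 16000 × 0.985 = 15760
30–44: 5400 × 0.948 = 5119
45+: 15200 × 0.945 + 5700 × 0.561 = 14364 + 3198 = 17562
→ [6826, 15760, 5119, 17562]
— Period 2 —
Births: 15760 × 0.535 = 8432, 5119 × 0.259 = 1326 → total 9758
15–29: 6826 × 0.985 = 6724
30–44: 15760 × 0.948 = 14940
45+: 5119 × 0.945 + 17562 × 0.561 = 4837 + 9852 = 14689
→ [9758, 6724, 14940, 14689]
— Period 3 —
Births: 6724 × 0.535 = 3597, 14940 × 0.259 = 3869 → total 7466
15–29: 9758 × 0.985 = 9612
30–44: 6724 × 0.948 = 6374
45+: 14940 × 0.945 + 14689 × 0.561 = 14118 + 8241 = 22359
→ [7466, 9612, 6374, 22359]
— Period 4 —
Births: 9612 × 0.535 = 5142, 6374 × 0.259 = 1651 → total 6793
15–29: 7466 × 0.985 = 7354
30–44: 9612 × 0.948 = 9112
45+: 6374 × 0.945 + 22359 × 0.561 = 6023 + 12543 = 18566
→ [6793, 7354, 9112, 18566]
Total after period 4: 6793 + 7354 + 9112 + 18566 = 41825

41825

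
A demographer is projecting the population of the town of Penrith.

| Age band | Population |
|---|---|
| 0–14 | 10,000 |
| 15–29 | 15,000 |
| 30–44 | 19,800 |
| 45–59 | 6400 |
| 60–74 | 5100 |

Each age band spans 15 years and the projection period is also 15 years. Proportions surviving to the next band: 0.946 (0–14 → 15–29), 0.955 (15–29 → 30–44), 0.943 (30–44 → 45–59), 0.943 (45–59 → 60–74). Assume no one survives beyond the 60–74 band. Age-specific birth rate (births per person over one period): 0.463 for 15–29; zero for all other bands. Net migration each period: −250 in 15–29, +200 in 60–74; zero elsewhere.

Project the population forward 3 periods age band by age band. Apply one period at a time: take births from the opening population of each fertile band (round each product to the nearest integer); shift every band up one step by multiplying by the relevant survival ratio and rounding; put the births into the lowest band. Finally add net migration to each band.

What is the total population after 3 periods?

— Period 1 —
Births: 15000 * 0.463 = 6945
15–29: 10000 * 0.946 = 9460
30–44: 15000 * 0.955 = 14325
45–59: 19800 * 0.943 = 18671
60–74: 6400 * 0.943 = 6035
Net migration: 15–29 − 250 → 9210; 60–74 + 200 → 6235
End of period: [6945, 9210, 14325, 18671, 6235]
— Period 2 —
Births: 9210 * 0.463 = 4264
15–29: 6945 * 0.946 = 6570
30–44: 9210 * 0.955 = 8796
45–59: 14325 * 0.943 = 13508
60–74: 18671 * 0.943 = 17607
Net migration: 15–29 − 250 → 6320; 60–74 + 200 → 17807
End of period: [4264, 6320, 8796, 13508, 17807]
— Period 3 —
Births: 6320 * 0.463 = 2926
15–29: 4264 * 0.946 = 4034
30–44: 6320 * 0.955 = 6036
45–59: 8796 * 0.943 = 8295
60–74: 13508 * 0.943 = 12738
Net migration: 15–29 − 250 → 3784; 60–74 + 200 → 12938
End of period: [2926, 3784, 6036, 8295, 12938]
Total after period 3: 2926 + 3784 + 6036 + 8295 + 12938 = 33979

33979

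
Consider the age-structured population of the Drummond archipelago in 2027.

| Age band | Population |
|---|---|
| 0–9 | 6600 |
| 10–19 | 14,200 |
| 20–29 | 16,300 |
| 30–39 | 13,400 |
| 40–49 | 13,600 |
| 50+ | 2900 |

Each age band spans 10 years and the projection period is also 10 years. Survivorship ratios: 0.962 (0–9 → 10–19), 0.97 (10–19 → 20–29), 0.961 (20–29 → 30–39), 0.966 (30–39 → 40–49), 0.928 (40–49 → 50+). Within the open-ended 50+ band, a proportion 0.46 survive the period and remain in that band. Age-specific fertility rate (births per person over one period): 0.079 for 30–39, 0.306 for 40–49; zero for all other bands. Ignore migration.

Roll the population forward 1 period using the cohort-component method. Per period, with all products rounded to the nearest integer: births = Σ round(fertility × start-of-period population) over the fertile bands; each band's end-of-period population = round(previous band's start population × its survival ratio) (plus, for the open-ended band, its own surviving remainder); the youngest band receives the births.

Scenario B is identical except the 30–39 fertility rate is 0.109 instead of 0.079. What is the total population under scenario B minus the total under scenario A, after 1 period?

— Period 1 —
Births: 13400 × 0.079 = 1059, 13600 × 0.306 = 4162 ⇒ total 5221
10–19: 6600 × 0.962 = 6349
20–29: 14200 × 0.97 = 13774
30–39: 16300 × 0.961 = 15664
40–49: 13400 × 0.966 = 12944
50+: 13600 × 0.928 + 2900 × 0.46 = 12621 + 1334 = 13955
Giving 5221 / 6349 / 13774 / 15664 / 12944 / 13955.
Scenario A total after 1 period: 67907
Scenario B projection —
— Period 1 —
Births: 13400 × 0.109 = 1461, 13600 × 0.306 = 4162 ⇒ total 5623
10–19: 6600 × 0.962 = 6349
20–29: 14200 × 0.97 = 13774
30–39: 16300 × 0.961 = 15664
40–49: 13400 × 0.966 = 12944
50+: 13600 × 0.928 + 2900 × 0.46 = 12621 + 1334 = 13955
Giving 5623 / 6349 / 13774 / 15664 / 12944 / 13955.
Scenario B total after 1 period: 68309
Difference B − A = 68309 − 67907 = 402

402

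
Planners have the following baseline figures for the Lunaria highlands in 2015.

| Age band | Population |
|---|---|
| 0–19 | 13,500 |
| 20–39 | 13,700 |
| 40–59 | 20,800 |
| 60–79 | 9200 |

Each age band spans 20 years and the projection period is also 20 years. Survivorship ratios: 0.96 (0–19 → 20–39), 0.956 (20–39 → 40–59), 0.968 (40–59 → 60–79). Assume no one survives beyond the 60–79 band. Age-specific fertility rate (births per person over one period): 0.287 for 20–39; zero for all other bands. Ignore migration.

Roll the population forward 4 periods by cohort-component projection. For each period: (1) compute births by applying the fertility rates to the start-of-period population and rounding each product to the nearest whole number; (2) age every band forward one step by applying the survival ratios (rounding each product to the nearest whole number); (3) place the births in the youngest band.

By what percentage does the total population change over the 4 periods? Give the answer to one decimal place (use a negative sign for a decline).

-84.3

(Bands numbered youngest = 1 to oldest = 4.)
After projecting period 1:
Births: 13700 × 0.287 = 3932
Band 2: 13500 × 0.96 = 12960
Band 3: 13700 × 0.956 = 13097
Band 4: 20800 × 0.968 = 20134
→ [3932, 12960, 13097, 20134]
After projecting period 2:
Births: 12960 × 0.287 = 3720
Band 2: 3932 × 0.96 = 3775
Band 3: 12960 × 0.956 = 12390
Band 4: 13097 × 0.968 = 12678
→ [3720, 3775, 12390, 12678]
After projecting period 3:
Births: 3775 × 0.287 = 1083
Band 2: 3720 × 0.96 = 3571
Band 3: 3775 × 0.956 = 3609
Band 4: 12390 × 0.968 = 11994
→ [1083, 3571, 3609, 11994]
After projecting period 4:
Births: 3571 × 0.287 = 1025
Band 2: 1083 × 0.96 = 1040
Band 3: 3571 × 0.956 = 3414
Band 4: 3609 × 0.968 = 3494
→ [1025, 1040, 3414, 3494]
Total: 57200 → 8973; change = -48227; percentage change = -84.3%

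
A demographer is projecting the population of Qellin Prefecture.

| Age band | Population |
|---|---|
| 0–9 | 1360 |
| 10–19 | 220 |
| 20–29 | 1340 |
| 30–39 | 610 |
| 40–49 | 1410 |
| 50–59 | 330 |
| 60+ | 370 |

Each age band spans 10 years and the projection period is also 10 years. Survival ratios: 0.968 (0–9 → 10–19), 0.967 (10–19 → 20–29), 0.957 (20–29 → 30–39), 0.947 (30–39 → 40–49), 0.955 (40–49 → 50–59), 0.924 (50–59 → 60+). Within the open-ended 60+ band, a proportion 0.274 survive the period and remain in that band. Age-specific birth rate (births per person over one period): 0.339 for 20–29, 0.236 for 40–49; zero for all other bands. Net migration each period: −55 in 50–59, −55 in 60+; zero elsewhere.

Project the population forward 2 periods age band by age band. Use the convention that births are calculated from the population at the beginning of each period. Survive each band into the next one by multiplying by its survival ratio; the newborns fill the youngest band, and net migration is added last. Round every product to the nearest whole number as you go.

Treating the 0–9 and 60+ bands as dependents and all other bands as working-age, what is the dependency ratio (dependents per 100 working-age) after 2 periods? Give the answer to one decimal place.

Period 1:
Births: 1340 × 0.339 = 454 ; 1410 × 0.236 = 333 ⇒ total 787
10–19: 1360 × 0.968 = 1316
20–29: 220 × 0.967 = 213
30–39: 1340 × 0.957 = 1282
40–49: 610 × 0.947 = 578
50–59: 1410 × 0.955 = 1347
60+: 330 × 0.924 + 370 × 0.274 = 305 + 101 = 406
Net migration: 50–59 − 55 → 1292; 60+ − 55 → 351
Population now: 0–9=787, 10–19=1316, 20–29=213, 30–39=1282, 40–49=578, 50–59=1292, 60+=351
Period 2:
Births: 213 × 0.339 = 72 ; 578 × 0.236 = 136 ⇒ total 208
10–19: 787 × 0.968 = 762
20–29: 1316 × 0.967 = 1273
30–39: 213 × 0.957 = 204
40–49: 1282 × 0.947 = 1214
50–59: 578 × 0.955 = 552
60+: 1292 × 0.924 + 351 × 0.274 = 1194 + 96 = 1290
Net migration: 50–59 − 55 → 497; 60+ − 55 → 1235
Population now: 0–9=208, 10–19=762, 20–29=1273, 30–39=204, 40–49=1214, 50–59=497, 60+=1235
Dependents (band 0–9 + band 60+) = 208 + 1235 = 1443; working-age = 3950; ratio = 1443/3950 × 100 = 36.5

36.5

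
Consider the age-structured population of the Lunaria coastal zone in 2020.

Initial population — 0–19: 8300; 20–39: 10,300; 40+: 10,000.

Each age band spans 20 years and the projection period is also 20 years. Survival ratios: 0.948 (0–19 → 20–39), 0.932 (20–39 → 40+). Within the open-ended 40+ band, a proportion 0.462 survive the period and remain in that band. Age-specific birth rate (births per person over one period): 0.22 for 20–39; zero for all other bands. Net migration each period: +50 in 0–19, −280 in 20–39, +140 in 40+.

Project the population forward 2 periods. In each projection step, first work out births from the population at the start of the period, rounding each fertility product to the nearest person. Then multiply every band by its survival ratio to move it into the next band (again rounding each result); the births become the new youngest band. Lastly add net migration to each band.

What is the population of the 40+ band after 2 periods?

[period 1]
Births: 10300 × 0.22 = 2266
20–39: 8300 × 0.948 = 7868
40+: 10300 × 0.932 + 10000 × 0.462 = 9600 + 4620 = 14220
Net migration: 0–19 + 50 → 2316; 20–39 − 280 → 7588; 40+ + 140 → 14360
Giving 2316 / 7588 / 14360.
[period 2]
Births: 7588 × 0.22 = 1669
20–39: 2316 × 0.948 = 2196
40+: 7588 × 0.932 + 14360 × 0.462 = 7072 + 6634 = 13706
Net migration: 0–19 + 50 → 1719; 20–39 − 280 → 1916; 40+ + 140 → 13846
Giving 1719 / 1916 / 13846.

13846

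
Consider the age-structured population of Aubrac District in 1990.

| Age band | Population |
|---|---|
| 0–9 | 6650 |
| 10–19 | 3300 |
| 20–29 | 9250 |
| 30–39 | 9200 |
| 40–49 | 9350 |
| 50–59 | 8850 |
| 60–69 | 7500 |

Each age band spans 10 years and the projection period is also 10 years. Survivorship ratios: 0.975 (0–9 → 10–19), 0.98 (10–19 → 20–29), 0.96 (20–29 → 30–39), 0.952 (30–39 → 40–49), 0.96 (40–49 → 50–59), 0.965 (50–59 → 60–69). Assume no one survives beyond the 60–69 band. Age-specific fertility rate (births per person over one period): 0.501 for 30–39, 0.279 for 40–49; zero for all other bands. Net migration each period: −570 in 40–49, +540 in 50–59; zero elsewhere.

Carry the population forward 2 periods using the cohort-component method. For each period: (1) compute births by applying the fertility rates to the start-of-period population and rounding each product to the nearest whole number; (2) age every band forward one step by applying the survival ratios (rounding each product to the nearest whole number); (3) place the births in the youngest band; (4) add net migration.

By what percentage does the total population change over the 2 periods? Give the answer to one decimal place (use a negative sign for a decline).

-10.0

Period 1.
Births: 9200 × 0.501 = 4609 ; 9350 × 0.279 = 2609 → 7218
10–19: 6650 × 0.975 = 6484
20–29: 3300 × 0.98 = 3234
30–39: 9250 × 0.96 = 8880
40–49: 9200 × 0.952 = 8758
50–59: 9350 × 0.96 = 8976
60–69: 8850 × 0.965 = 8540
Net migration: 40–49 − 570 → 8188; 50–59 + 540 → 9516
Giving 7218 / 6484 / 3234 / 8880 / 8188 / 9516 / 8540.
Period 2.
Births: 8880 × 0.501 = 4449 ; 8188 × 0.279 = 2284 → 6733
10–19: 7218 × 0.975 = 7038
20–29: 6484 × 0.98 = 6354
30–39: 3234 × 0.96 = 3105
40–49: 8880 × 0.952 = 8454
50–59: 8188 × 0.96 = 7860
60–69: 9516 × 0.965 = 9183
Net migration: 40–49 − 570 → 7884; 50–59 + 540 → 8400
Giving 6733 / 7038 / 6354 / 3105 / 7884 / 8400 / 9183.
Total: 54100 → 48697; change = -5403; percentage change = -10.0%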